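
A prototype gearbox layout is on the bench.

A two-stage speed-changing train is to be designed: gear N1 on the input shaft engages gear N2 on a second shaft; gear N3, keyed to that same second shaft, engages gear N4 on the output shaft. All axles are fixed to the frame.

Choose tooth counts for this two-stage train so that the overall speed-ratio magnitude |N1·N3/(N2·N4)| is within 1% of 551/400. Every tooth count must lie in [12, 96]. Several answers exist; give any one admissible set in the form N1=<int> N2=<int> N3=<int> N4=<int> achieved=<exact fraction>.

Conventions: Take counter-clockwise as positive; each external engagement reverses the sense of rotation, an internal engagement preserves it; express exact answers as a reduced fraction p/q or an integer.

2-stage fixed-axis compound train for ratio 551/400
target = 551/400 in lowest terms: an exact hit needs N1·N3 = k·551 and N2·N4 = k·400 for one integer k, every count in [12, 96]; additionally prefer no 1:1 stage (N1 ≠ N2, N3 ≠ N4)
k = 1: N1·N3 = 551 = 19·29, N2·N4 = 400 = 16·25
achieved = 19·29/(16·25) = 551/400; |achieved − target| = 0 ≤ 551/40000 ✓

N1=19 N2=16 N3=29 N4=25 achieved=551/400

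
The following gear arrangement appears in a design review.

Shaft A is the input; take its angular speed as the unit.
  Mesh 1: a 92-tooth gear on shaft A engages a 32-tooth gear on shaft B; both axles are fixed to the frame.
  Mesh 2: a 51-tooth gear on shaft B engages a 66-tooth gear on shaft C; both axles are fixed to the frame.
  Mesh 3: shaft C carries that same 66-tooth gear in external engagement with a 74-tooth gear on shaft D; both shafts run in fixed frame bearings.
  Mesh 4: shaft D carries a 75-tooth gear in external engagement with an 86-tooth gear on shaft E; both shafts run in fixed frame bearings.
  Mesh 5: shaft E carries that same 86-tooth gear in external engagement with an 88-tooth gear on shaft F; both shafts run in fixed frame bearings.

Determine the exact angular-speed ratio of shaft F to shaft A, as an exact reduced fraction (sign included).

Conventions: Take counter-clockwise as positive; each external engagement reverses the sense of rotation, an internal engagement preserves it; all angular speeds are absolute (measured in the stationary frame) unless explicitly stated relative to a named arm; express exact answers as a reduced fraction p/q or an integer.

-87975/52096

class = fixed-axis compound train [5 meshes; 5 ratios multiply, 5 sense flips]
mesh 1 [92T→32T]: running ratio 23/8, sense −
mesh 2 [51T→66T]: running ratio 391/176, sense +
mesh 3 [66T→74T]: running ratio 1173/592, sense −
mesh 4 [75T→86T]: running ratio 87975/50912, sense +
mesh 5 [86T→88T]: running ratio 87975/52096, sense −
ω_out/ω_in = -87975/52096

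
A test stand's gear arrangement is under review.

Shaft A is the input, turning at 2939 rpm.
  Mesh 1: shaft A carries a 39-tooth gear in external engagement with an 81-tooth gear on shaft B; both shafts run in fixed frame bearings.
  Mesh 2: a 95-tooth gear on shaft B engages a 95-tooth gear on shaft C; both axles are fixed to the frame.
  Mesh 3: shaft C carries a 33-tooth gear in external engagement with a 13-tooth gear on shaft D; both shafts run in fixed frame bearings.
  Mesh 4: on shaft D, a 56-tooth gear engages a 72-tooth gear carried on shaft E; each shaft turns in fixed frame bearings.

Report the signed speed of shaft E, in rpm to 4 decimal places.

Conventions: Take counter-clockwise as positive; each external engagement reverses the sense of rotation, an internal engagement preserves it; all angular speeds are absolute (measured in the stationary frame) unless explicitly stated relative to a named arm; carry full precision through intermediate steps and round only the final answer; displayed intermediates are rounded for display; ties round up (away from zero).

4-mesh fixed-axis compound train (all bearings frame-fixed)
mesh 1 [39T→81T]: ω = 2939.0000×39/81 = 1415.0741 rpm, sense flips to −
mesh 2 [95T→95T]: ω = 1415.0741×95/95 = 1415.0741 rpm, sense flips to +
mesh 3 [33T→13T]: ω = 1415.0741×33/13 = 3592.1111 rpm, sense flips to −
mesh 4 [56T→72T]: ω = 3592.1111×56/72 = 2793.8642 rpm, sense flips to +
signed output speed = +2793.8642 rpm

+2793.8642 rpm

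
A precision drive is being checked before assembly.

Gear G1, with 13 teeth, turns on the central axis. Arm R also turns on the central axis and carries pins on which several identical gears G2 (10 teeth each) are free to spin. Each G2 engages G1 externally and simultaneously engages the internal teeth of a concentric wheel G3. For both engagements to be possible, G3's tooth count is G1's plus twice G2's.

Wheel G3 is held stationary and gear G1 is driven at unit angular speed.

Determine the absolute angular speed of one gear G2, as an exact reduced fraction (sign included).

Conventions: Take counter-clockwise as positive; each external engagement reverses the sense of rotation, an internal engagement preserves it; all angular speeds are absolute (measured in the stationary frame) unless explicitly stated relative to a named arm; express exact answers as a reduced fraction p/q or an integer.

-13/20

planetary set (13T centre, 10T on arm, 33T internal) — Willis relation
ring teeth: 13 + 2·10 = 33
13(ω_sun−ω_arm) = −33(ω_ring−ω_arm),  ω_ring = 0, ω_sun = 1
13(1−ω_arm) = −33(0−ω_arm)  ⇒  46·ω_arm = 13  ⇒  ω_arm = 13/46
sun–planet mesh: 13·(1−13/46) = −10·(ω_p−ω_arm)  ⇒  ω_p−ω_arm = -429/460
ω_p = 13/46 − 429/460 = -13/20
exact speed ratio = -13/20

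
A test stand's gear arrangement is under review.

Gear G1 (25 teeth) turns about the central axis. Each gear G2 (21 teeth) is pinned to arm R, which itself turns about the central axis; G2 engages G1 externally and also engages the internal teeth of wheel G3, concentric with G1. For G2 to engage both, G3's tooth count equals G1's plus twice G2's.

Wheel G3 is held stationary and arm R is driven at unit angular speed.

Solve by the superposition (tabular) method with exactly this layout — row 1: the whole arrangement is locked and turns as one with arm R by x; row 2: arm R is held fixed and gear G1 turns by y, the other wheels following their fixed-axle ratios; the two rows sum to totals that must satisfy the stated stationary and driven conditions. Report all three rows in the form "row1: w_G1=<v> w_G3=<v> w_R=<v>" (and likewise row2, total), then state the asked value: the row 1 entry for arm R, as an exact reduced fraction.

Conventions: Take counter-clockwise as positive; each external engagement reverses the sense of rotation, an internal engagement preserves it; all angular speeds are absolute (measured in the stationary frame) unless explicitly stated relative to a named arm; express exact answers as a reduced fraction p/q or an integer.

row1: w_G1=1 w_G3=1 w_R=1
row2: w_G1=67/25 w_G3=-1 w_R=0
total: w_G1=92/25 w_G3=0 w_R=1
asked value: 1

recognized (axles ride arm R): planetary set, 25/21/67 teeth
row 1 (train locked, turned with arm): all members turn x
row 2: sun turns y, ring = −(25/67)·y, arm 0
boundary: total ω_ring = x − (25/67)·y = 0 and total ω_arm = x = 1  ⇒  y = 67/25, x = 1
row 2 ring = −(25/67)·67/25 = -1
totals (row 1 + row 2): sun 1 + 67/25 = 92/25, ring 1 + (-1) = 0, arm 1 + 0 = 1
asked cell (row1, arm) = 1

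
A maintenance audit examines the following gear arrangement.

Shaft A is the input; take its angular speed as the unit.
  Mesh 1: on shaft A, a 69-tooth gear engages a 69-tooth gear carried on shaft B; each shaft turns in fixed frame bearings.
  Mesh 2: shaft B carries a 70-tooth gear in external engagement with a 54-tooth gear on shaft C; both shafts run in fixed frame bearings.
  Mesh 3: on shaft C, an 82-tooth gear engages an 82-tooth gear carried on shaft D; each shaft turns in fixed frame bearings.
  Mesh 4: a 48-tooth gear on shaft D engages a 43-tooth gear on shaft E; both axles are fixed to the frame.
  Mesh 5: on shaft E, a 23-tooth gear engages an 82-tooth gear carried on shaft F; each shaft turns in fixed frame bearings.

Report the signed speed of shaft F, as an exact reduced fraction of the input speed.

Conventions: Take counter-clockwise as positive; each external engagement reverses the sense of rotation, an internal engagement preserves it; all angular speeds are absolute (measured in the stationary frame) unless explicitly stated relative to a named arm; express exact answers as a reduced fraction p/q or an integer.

5-mesh fixed-axis compound train (all bearings frame-fixed)
mesh 1 [69T→69T]: |ω|/ω_in = 1×69/69 = 1, sense flips to −
mesh 2 [70T→54T]: |ω|/ω_in = 1×70/54 = 35/27, sense flips to +
mesh 3 [82T→82T]: |ω|/ω_in = (35/27)×82/82 = 35/27, sense flips to −
mesh 4 [48T→43T]: |ω|/ω_in = (35/27)×48/43 = 560/387, sense flips to +
mesh 5 [23T→82T]: |ω|/ω_in = (560/387)×23/82 = 6440/15867, sense flips to −
signed output speed (× input speed) = -6440/15867

-6440/15867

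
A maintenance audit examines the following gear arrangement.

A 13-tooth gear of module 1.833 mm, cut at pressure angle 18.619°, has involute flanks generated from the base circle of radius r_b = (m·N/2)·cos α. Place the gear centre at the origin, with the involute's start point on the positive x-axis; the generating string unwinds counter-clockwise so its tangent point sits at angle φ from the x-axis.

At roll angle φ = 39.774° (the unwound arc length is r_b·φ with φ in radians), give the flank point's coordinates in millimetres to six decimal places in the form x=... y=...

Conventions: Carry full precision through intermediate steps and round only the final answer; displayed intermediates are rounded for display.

recognized (one wheel, involute flank): single-mesh tooth geometry, m = 1.833, N = 13
pitch radius r_p = m·N/2 = 1.833·13/2 = 11.914500
base radius r_b = r_p·cos α = 11.914500·cos 18.619° = 11.290926
roll angle φ = 39.774° = 0.69418726 rad
x = r_b·(cos φ + φ·sin φ) = 13.692369
y = r_b·(sin φ − φ·cos φ) = 1.199399

x=13.692369 y=1.199399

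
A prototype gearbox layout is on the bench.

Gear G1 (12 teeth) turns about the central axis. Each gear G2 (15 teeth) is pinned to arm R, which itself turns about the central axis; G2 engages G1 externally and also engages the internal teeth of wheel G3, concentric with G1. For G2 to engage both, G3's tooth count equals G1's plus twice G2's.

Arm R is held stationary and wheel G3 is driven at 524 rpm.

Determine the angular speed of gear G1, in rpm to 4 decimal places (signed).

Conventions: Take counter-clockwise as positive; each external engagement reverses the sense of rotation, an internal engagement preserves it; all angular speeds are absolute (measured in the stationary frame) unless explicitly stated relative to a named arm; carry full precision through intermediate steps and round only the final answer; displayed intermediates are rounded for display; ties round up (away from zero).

-1834.0000 rpm

planetary set (12T centre, 15T on arm, 42T internal) — Willis relation
normalise by the input: solve with ω_ring = 1, then scale by 524 rpm
ring teeth: 12 + 2·15 = 42
12(ω_sun−ω_arm) = −42(ω_ring−ω_arm),  ω_arm = 0, ω_ring = 1
ω_sun = 0 − (42/12)(1−0) = -7/2
scale: ω_sun = -7/2 × 524 rpm = -1834.0000 rpm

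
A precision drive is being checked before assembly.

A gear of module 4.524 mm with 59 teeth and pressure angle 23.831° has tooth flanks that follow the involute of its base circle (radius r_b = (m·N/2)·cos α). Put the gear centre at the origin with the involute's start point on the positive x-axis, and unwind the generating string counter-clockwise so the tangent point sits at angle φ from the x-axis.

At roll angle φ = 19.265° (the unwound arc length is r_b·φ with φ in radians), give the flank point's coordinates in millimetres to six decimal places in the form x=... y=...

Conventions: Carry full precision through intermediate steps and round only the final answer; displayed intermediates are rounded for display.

x=128.786604 y=1.529477

class = single-mesh tooth geometry [base-circle involute, m = 4.524, 59T]
pitch radius r_p = m·N/2 = 4.524·59/2 = 133.458000
base radius r_b = r_p·cos α = 133.458000·cos 23.831° = 122.079530
roll angle φ = 19.265° = 0.33623768 rad
x = r_b·(cos φ + φ·sin φ) = 128.786604
y = r_b·(sin φ − φ·cos φ) = 1.529477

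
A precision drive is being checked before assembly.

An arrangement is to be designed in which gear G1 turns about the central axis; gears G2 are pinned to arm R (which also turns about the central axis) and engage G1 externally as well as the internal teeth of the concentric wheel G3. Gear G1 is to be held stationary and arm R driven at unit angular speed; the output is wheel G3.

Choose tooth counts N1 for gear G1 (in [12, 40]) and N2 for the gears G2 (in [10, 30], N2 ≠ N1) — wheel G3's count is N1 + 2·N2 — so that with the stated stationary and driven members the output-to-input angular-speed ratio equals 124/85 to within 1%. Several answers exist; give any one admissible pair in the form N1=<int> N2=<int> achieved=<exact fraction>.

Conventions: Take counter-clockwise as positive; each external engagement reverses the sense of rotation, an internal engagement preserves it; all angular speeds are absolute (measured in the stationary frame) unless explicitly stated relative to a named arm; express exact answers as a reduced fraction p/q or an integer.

class = planetary set [ratio 124/85 wanted; Willis about the carrier]
Willis with ω_sun = 0: ω_ring/ω_arm = (N1+N3)/N3; set equal to 124/85  ⇒  N3/N1 = 1/(124/85 − 1) = 85/39
N3 = N1 + 2·N2  ⇒  N2/N1 = (N3/N1 − 1)/2 = (85/39 − 1)/2 = 23/39
smallest multiple with N1 ≥ 12 and N2 ≥ 10: k = 1  ⇒  N1 = 1·39 = 39, N2 = 1·23 = 23 (N1 ≤ 40, N2 ≤ 30, N2 ≠ N1 ✓), N3 = 39 + 2·23 = 85
check: (N1+N3)/N3 with N1 = 39, N3 = 85 gives 124/85; |achieved − target| = 0 ≤ 31/2125 ✓

N1=39 N2=23 achieved=124/85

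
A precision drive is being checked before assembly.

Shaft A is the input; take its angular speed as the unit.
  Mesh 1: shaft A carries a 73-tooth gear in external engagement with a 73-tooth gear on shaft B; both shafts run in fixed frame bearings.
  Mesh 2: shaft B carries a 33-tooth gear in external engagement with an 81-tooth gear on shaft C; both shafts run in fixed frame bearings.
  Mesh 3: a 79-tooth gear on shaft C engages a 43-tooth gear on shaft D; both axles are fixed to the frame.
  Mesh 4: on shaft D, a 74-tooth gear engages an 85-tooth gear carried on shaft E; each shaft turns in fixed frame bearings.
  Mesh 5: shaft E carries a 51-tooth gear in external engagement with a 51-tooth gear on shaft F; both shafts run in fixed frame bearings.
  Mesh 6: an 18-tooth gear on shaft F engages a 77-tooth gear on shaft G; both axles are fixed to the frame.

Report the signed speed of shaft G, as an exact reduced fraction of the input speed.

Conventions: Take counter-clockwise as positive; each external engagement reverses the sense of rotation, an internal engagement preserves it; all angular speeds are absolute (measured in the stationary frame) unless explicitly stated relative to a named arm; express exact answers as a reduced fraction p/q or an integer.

6-mesh fixed-axis compound train (all bearings frame-fixed)
mesh 1 [73T→73T]: |ω|/ω_in = 1×73/73 = 1, sense flips to −
mesh 2 [33T→81T]: |ω|/ω_in = 1×33/81 = 11/27, sense flips to +
mesh 3 [79T→43T]: |ω|/ω_in = (11/27)×79/43 = 869/1161, sense flips to −
mesh 4 [74T→85T]: |ω|/ω_in = (869/1161)×74/85 = 64306/98685, sense flips to +
mesh 5 [51T→51T]: |ω|/ω_in = (64306/98685)×51/51 = 64306/98685, sense flips to −
mesh 6 [18T→77T]: |ω|/ω_in = (64306/98685)×18/77 = 11692/76755, sense flips to +
signed output speed (× input speed) = 11692/76755

11692/76755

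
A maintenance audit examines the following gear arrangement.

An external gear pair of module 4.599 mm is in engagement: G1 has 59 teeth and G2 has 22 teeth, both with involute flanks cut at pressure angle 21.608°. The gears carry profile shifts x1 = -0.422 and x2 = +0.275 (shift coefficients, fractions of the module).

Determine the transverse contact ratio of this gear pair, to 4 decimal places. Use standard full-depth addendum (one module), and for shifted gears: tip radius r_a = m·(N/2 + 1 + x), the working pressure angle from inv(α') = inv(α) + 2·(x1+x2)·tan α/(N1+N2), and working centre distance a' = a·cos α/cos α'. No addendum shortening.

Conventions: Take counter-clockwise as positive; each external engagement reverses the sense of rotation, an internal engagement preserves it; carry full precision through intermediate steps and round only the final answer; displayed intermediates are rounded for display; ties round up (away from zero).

1.5852

topology: single-mesh involute geometry — m = 4.599, 59T/22T pair
base radii: r_b1 = 126.136266, r_b2 = 47.033862
tip radii: r_a1 = 138.328722, r_a2 = 56.452725
inv(α') = inv(21.608°) + 2·(-0.422+0.275)·tan α/(59+22) = 0.01752113  ⇒  α' = 21.06828°
a' = a·cos α / cos α' = 186.2595·cos 21.608°/cos 21.06828° = 185.575344
action lengths: √(r_a1²−r_b1²) = 56.784485, √(r_a2²−r_b2²) = 31.220602
base pitch p_b = π·m·cos α = 13.432840
CR = (56.784485 + 31.220602 − 185.575344·sin 21.06828°)/13.432840 = 1.585250
contact ratio ≈ 1.5852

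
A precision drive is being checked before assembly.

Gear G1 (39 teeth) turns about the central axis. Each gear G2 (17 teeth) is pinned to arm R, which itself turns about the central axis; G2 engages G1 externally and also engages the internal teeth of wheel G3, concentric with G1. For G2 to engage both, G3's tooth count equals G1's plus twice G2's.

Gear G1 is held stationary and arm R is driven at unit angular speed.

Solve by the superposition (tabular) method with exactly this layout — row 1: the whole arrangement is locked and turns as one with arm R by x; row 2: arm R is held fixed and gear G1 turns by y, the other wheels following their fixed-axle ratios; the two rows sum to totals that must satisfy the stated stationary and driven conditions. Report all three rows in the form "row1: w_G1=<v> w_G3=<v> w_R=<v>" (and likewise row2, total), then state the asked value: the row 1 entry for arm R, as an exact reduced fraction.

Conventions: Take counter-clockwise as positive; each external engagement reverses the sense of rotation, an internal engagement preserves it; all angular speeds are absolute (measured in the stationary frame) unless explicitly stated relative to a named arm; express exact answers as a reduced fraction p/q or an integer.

row1: w_G1=1 w_G3=1 w_R=1
row2: w_G1=-1 w_G3=39/73 w_R=0
total: w_G1=0 w_G3=112/73 w_R=1
asked value: 1

recognized (axles ride arm R): planetary set, 39/17/73 teeth
row 1 (train locked, turned with arm): all members turn x
superposition row 2 [arm held]: sun y, ring −(39/73)·y, arm 0
boundary: total ω_sun = x + y = 0 and total ω_arm = x = 1  ⇒  y = -1, x = 1
row 2 ring = −(39/73)·(-1) = 39/73
totals (row 1 + row 2): sun 1 + (-1) = 0, ring 1 + 39/73 = 112/73, arm 1 + 0 = 1
asked cell (row1, arm) = 1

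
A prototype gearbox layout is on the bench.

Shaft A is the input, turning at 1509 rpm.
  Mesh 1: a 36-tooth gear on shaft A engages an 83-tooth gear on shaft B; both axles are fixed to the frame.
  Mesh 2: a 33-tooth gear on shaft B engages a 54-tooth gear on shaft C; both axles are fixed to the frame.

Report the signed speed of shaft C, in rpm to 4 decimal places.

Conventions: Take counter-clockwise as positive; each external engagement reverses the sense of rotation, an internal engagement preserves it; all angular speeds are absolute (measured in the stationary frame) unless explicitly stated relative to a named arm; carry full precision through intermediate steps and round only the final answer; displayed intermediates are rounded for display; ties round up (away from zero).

+399.9759 rpm

recognized (3 fixed axles, 2 meshes): fixed-axis compound train
mesh 1 [36T→83T]: ω = 1509.0000×36/83 = 654.5060 rpm, sense flips to −
mesh 2 [33T→54T]: ω = 654.5060×33/54 = 399.9759 rpm, sense flips to +
signed output speed = +399.9759 rpm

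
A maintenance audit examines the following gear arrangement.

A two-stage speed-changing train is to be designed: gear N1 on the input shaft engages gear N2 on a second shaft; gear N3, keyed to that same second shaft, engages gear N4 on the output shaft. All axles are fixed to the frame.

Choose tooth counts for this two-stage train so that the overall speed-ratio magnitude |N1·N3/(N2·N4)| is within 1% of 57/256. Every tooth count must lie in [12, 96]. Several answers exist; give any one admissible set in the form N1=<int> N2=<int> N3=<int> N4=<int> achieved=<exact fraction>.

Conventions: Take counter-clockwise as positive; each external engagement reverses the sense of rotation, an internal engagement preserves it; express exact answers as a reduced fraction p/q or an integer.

N1=12 N2=16 N3=19 N4=64 achieved=57/256

design class (target 57/256): fixed-axis compound train
target = 57/256 in lowest terms: an exact hit needs N1·N3 = k·57 and N2·N4 = k·256 for one integer k, every count in [12, 96]; additionally prefer no 1:1 stage (N1 ≠ N2, N3 ≠ N4)
k = 1…3: no 1:1-free in-range split of k·57 and k·256 into factor pairs; take k = 4
k = 4: N1·N3 = 228 = 12·19, N2·N4 = 1024 = 16·64
achieved = 12·19/(16·64) = 57/256; |achieved − target| = 0 ≤ 57/25600 ✓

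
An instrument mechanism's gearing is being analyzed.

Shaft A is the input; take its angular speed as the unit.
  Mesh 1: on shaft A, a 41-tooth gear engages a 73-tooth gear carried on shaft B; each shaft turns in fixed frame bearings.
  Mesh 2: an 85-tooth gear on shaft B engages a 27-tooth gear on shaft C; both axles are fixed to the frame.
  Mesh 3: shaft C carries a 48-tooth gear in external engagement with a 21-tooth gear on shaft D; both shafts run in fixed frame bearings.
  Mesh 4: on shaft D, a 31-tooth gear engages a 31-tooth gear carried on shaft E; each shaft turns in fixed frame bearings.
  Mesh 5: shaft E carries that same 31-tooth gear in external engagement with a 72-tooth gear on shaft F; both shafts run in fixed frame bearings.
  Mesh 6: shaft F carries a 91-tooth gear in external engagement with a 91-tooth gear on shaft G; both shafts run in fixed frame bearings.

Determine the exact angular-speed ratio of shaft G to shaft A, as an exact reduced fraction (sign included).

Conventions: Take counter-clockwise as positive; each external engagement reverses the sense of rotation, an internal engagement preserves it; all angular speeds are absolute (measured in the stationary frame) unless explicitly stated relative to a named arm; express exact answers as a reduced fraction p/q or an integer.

216070/124173

class = fixed-axis compound train [6 meshes; 6 ratios multiply, 6 sense flips]
mesh 1 [41T→73T]: running ratio 41/73, sense −
mesh 2 [85T→27T]: running ratio 3485/1971, sense +
mesh 3 [48T→21T]: running ratio 55760/13797, sense −
mesh 4 [31T→31T]: running ratio 55760/13797, sense +
mesh 5 [31T→72T]: running ratio 216070/124173, sense −
mesh 6 [91T→91T]: running ratio 216070/124173, sense +
ω_out/ω_in = 216070/124173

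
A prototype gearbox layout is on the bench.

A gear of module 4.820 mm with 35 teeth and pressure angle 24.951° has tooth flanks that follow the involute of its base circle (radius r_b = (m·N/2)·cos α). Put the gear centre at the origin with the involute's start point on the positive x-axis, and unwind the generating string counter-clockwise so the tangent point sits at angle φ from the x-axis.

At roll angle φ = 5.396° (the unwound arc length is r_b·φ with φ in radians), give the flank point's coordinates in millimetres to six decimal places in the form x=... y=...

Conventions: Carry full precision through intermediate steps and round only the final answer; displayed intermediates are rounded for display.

x=76.815927 y=0.021275

topology: single-mesh involute geometry — m = 4.820, N = 35
pitch radius r_p = m·N/2 = 4.820·35/2 = 84.350000
base radius r_b = r_p·cos α = 84.350000·cos 24.951° = 76.477520
roll angle φ = 5.396° = 0.09417797 rad
x = r_b·(cos φ + φ·sin φ) = 76.815927
y = r_b·(sin φ − φ·cos φ) = 0.021275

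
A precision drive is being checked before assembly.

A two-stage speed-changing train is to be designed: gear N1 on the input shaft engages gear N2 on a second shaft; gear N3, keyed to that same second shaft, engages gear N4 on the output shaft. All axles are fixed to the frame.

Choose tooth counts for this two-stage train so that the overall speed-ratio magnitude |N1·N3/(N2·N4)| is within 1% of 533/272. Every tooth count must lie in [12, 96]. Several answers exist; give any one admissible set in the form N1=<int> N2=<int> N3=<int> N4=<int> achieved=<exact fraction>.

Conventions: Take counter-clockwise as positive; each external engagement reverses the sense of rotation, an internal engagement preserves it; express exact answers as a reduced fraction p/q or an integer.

class = fixed-axis compound train [2-stage, 533/272 wanted]
target = 533/272 in lowest terms: an exact hit needs N1·N3 = k·533 and N2·N4 = k·272 for one integer k, every count in [12, 96]; additionally prefer no 1:1 stage (N1 ≠ N2, N3 ≠ N4)
k = 1: N1·N3 = 533 = 13·41, N2·N4 = 272 = 16·17
achieved = 13·41/(16·17) = 533/272; |achieved − target| = 0 ≤ 533/27200 ✓

N1=13 N2=16 N3=41 N4=17 achieved=533/272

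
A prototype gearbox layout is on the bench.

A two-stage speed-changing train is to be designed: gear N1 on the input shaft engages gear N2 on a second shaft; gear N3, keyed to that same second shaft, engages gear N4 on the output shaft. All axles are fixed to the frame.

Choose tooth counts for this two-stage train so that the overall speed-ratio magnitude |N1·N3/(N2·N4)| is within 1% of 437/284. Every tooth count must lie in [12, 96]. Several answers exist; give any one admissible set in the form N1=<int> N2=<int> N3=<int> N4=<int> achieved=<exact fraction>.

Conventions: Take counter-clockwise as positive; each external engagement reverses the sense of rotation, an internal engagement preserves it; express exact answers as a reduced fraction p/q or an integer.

topology: fixed-axis compound train — 2 stages, target 437/284
target = 437/284 in lowest terms: an exact hit needs N1·N3 = k·437 and N2·N4 = k·284 for one integer k, every count in [12, 96]; additionally prefer no 1:1 stage (N1 ≠ N2, N3 ≠ N4)
k = 1…2: no 1:1-free in-range split of k·437 and k·284 into factor pairs; take k = 3
k = 3: N1·N3 = 1311 = 19·69, N2·N4 = 852 = 12·71
achieved = 19·69/(12·71) = 437/284; |achieved − target| = 0 ≤ 437/28400 ✓

N1=19 N2=12 N3=69 N4=71 achieved=437/284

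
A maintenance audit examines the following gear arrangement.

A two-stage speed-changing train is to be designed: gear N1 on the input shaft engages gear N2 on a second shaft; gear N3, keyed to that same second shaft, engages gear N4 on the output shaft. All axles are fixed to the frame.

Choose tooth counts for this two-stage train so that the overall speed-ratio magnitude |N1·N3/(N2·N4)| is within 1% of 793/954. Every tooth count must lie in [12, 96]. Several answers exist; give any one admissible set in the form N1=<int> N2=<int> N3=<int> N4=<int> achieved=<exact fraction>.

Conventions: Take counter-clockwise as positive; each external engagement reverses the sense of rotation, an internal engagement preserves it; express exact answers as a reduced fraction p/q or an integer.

N1=13 N2=18 N3=61 N4=53 achieved=793/954

design class (target 793/954): fixed-axis compound train
target = 793/954 in lowest terms: an exact hit needs N1·N3 = k·793 and N2·N4 = k·954 for one integer k, every count in [12, 96]; additionally prefer no 1:1 stage (N1 ≠ N2, N3 ≠ N4)
k = 1: N1·N3 = 793 = 13·61, N2·N4 = 954 = 18·53
achieved = 13·61/(18·53) = 793/954; |achieved − target| = 0 ≤ 793/95400 ✓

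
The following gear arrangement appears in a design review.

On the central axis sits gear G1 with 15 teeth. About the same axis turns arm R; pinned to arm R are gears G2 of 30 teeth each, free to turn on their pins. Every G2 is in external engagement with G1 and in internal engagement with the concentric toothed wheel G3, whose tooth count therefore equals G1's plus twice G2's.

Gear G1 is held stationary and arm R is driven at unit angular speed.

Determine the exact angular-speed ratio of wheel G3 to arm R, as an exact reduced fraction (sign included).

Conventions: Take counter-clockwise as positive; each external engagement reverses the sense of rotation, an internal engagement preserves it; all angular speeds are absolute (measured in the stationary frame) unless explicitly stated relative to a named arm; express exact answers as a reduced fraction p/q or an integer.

topology: planetary set — G1 15T / G2 30T / G3 75T, arm = carrier (Willis)
ring teeth: 15 + 2·30 = 75
15(ω_sun−ω_arm) = −75(ω_ring−ω_arm),  ω_sun = 0, ω_arm = 1
ω_ring = 1 − (15/75)(0−1) = 6/5
ω_out/ω_in = 6/5

6/5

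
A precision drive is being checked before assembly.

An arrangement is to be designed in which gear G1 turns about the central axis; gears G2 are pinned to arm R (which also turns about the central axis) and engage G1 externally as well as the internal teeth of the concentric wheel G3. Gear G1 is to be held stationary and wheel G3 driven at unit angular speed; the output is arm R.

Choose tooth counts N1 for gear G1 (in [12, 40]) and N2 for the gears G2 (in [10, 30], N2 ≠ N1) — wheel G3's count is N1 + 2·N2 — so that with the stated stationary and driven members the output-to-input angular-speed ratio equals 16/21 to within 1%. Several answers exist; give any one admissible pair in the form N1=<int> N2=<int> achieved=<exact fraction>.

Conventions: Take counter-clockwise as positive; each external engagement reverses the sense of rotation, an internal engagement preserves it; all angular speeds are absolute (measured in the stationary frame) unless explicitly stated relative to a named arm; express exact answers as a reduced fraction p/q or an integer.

N1=20 N2=22 achieved=16/21

design class (target 16/21): planetary set
Willis with ω_sun = 0: ω_arm/ω_ring = N3/(N1+N3); set equal to 16/21  ⇒  N3/N1 = (16/21)/(1 − 16/21) = 16/5
N3 = N1 + 2·N2  ⇒  N2/N1 = (N3/N1 − 1)/2 = (16/5 − 1)/2 = 11/10
smallest multiple with N1 ≥ 12 and N2 ≥ 10: k = 2  ⇒  N1 = 2·10 = 20, N2 = 2·11 = 22 (N1 ≤ 40, N2 ≤ 30, N2 ≠ N1 ✓), N3 = 20 + 2·22 = 64
check: N3/(N1+N3) with N1 = 20, N3 = 64 gives 16/21; |achieved − target| = 0 ≤ 4/525 ✓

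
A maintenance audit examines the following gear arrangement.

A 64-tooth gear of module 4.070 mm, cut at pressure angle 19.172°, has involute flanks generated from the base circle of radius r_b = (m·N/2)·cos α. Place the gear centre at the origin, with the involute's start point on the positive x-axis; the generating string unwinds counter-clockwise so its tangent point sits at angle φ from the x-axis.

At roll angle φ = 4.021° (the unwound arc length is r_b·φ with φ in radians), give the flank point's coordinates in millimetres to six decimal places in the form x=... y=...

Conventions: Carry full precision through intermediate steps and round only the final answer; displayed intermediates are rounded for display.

x=123.319062 y=0.014166

topology: single-mesh involute geometry — m = 4.070, N = 64
pitch radius r_p = m·N/2 = 4.070·64/2 = 130.240000
base radius r_b = r_p·cos α = 130.240000·cos 19.172° = 123.016495
roll angle φ = 4.021° = 0.07017969 rad
x = r_b·(cos φ + φ·sin φ) = 123.319062
y = r_b·(sin φ − φ·cos φ) = 0.014166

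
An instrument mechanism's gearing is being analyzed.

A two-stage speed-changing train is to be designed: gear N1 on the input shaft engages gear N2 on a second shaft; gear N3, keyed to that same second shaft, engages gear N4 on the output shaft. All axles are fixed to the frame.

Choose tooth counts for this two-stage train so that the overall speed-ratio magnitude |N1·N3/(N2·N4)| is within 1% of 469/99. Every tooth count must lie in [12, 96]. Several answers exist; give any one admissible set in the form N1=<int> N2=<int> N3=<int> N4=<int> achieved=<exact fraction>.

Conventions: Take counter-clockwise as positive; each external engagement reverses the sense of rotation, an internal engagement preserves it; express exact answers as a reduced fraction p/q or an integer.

N1=28 N2=12 N3=67 N4=33 achieved=469/99

design class (target 469/99): fixed-axis compound train
target = 469/99 in lowest terms: an exact hit needs N1·N3 = k·469 and N2·N4 = k·99 for one integer k, every count in [12, 96]; additionally prefer no 1:1 stage (N1 ≠ N2, N3 ≠ N4)
k = 1…3: no 1:1-free in-range split of k·469 and k·99 into factor pairs; take k = 4
k = 4: N1·N3 = 1876 = 28·67, N2·N4 = 396 = 12·33
achieved = 28·67/(12·33) = 469/99; |achieved − target| = 0 ≤ 469/9900 ✓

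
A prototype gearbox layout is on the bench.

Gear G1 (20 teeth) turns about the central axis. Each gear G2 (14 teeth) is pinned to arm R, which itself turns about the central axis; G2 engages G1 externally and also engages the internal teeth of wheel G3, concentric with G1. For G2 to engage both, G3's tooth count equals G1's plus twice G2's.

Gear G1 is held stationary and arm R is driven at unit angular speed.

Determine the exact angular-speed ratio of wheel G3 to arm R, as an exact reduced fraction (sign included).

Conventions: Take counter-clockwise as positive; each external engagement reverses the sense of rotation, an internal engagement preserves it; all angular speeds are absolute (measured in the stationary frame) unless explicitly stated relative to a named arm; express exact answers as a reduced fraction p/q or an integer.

17/12

recognized (axles ride arm R): planetary set, 20/14/48 teeth
ring teeth: 20 + 2·14 = 48
20(ω_sun−ω_arm) = −48(ω_ring−ω_arm),  ω_sun = 0, ω_arm = 1
ω_ring = 1 − (20/48)(0−1) = 17/12
ω_out/ω_in = 17/12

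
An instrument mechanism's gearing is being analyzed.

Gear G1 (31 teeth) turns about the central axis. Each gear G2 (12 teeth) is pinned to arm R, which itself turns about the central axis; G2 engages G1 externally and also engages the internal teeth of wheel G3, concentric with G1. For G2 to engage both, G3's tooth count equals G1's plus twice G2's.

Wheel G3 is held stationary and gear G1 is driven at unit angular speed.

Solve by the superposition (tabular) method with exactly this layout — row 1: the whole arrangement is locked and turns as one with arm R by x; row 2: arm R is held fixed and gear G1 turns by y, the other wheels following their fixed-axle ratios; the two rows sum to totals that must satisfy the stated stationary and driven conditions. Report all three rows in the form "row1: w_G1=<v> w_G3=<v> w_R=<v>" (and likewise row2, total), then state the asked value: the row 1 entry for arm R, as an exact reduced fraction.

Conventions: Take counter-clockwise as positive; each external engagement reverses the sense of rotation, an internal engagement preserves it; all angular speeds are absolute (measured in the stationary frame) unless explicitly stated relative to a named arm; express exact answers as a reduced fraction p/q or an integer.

topology: planetary set — G1 31T / G2 12T / G3 55T, arm = carrier (Willis)
row 1: whole set turns with the arm by x
row 2 — arm fixed, fixed-axis ratios: sun y, ring −(31/55)·y, arm 0
boundary: total ω_ring = x − (31/55)·y = 0 and total ω_sun = x + y = 1  ⇒  y = 55/86, x = 31/86
row 2 ring = −(31/55)·55/86 = -31/86
totals (row 1 + row 2): sun 31/86 + 55/86 = 1, ring 31/86 + (-31/86) = 0, arm 31/86 + 0 = 31/86
asked cell (row1, arm) = 31/86

row1: w_G1=31/86 w_G3=31/86 w_R=31/86
row2: w_G1=55/86 w_G3=-31/86 w_R=0
total: w_G1=1 w_G3=0 w_R=31/86
asked value: 31/86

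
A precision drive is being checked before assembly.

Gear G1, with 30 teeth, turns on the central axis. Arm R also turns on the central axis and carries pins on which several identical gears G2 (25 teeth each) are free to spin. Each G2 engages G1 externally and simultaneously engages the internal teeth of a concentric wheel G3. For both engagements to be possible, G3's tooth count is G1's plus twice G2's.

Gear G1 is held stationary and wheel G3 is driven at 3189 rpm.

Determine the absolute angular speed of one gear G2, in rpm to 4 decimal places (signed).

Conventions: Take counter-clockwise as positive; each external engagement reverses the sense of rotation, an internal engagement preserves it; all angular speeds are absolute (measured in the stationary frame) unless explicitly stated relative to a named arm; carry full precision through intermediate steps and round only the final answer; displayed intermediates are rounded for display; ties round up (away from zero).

planetary set (30T centre, 25T on arm, 80T internal) — Willis relation
normalise by the input: solve with ω_ring = 1, then scale by 3189 rpm
ring teeth: 30 + 2·25 = 80
30(ω_sun−ω_arm) = −80(ω_ring−ω_arm),  ω_sun = 0, ω_ring = 1
30(0−ω_arm) = −80(1−ω_arm)  ⇒  110·ω_arm = 80  ⇒  ω_arm = 8/11
sun–planet mesh: 30·(0−8/11) = −25·(ω_p−ω_arm)  ⇒  ω_p−ω_arm = 48/55
ω_p = 8/11 + 48/55 = 8/5
scale: ω_p = 8/5 × 3189 rpm = +5102.4000 rpm

+5102.4000 rpm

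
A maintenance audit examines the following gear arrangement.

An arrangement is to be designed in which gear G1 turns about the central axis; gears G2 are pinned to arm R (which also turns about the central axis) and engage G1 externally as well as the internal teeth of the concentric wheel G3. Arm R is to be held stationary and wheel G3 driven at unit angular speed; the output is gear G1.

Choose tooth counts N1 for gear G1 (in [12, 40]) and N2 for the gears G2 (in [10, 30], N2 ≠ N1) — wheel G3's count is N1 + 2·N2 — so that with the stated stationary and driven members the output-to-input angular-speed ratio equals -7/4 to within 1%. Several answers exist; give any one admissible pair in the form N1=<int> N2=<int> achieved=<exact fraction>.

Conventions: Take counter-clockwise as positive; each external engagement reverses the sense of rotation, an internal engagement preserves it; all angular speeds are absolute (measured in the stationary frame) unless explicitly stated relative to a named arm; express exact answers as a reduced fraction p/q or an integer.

N1=32 N2=12 achieved=-7/4

planetary set to be sized for -7/4 (Willis relation)
Willis with ω_arm = 0: ω_sun/ω_ring = −N3/N1; set equal to -7/4  ⇒  N3/N1 = −(-7/4) = 7/4
N3 = N1 + 2·N2  ⇒  N2/N1 = (N3/N1 − 1)/2 = (7/4 − 1)/2 = 3/8
smallest multiple with N1 ≥ 12 and N2 ≥ 10: k = 4  ⇒  N1 = 4·8 = 32, N2 = 4·3 = 12 (N1 ≤ 40, N2 ≤ 30, N2 ≠ N1 ✓), N3 = 32 + 2·12 = 56
check: −N3/N1 with N1 = 32, N3 = 56 gives -7/4; |achieved − target| = 0 ≤ 7/400 ✓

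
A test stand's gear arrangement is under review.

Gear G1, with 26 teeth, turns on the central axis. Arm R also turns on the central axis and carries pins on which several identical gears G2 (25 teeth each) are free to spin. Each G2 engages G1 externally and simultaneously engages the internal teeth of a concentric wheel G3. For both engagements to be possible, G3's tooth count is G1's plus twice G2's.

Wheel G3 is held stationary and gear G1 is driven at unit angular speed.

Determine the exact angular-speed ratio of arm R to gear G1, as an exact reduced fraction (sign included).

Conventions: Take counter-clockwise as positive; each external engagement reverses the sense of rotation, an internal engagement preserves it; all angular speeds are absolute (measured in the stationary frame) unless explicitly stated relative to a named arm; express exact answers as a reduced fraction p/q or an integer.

13/51

class = planetary set [G3 = 26+2·25 = 76; Willis about the carrier]
ring teeth: 26 + 2·25 = 76
26(ω_sun−ω_arm) = −76(ω_ring−ω_arm),  ω_ring = 0, ω_sun = 1
26(1−ω_arm) = −76(0−ω_arm)  ⇒  102·ω_arm = 26  ⇒  ω_arm = 13/51
ω_out/ω_in = 13/51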